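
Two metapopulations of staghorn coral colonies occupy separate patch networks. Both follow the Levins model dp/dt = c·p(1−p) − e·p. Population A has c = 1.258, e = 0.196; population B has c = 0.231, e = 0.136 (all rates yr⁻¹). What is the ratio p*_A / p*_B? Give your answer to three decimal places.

2.053

A: p*_A = 1 − 0.196/1.258 = 0.8442.
B: p*_B = 1 − 0.136/0.231 = 0.4113.
p*_A / p*_B = 0.8442/0.4113 = 2.0527.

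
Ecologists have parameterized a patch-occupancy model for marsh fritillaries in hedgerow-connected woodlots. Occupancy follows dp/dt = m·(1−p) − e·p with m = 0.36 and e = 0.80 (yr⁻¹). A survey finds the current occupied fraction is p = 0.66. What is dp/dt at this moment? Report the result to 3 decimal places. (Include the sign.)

Colonization term: m·(1−p) = 0.36×0.3400 = 0.12240.
Extinction term: e·p = 0.52800.
dp/dt = 0.12240 − 0.52800 = -0.40560.

-0.406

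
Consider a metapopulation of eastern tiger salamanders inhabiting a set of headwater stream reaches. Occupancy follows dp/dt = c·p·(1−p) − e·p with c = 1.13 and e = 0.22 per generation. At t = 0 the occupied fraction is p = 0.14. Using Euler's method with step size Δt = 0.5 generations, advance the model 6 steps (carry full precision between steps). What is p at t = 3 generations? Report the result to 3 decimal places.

Update rule: p ← p + [c·p·(1−p) − e·p]·Δt with Δt = 0.5.
p: 0.14000 → 0.19263  (Δp = +0.05263)
p: 0.19263 → 0.25931  (Δp = +0.06668)
p: 0.25931 → 0.33930  (Δp = +0.07999)
p: 0.33930 → 0.42864  (Δp = +0.08934)
p: 0.42864 → 0.51986  (Δp = +0.09122)
p: 0.51986 → 0.60370  (Δp = +0.08384)

0.604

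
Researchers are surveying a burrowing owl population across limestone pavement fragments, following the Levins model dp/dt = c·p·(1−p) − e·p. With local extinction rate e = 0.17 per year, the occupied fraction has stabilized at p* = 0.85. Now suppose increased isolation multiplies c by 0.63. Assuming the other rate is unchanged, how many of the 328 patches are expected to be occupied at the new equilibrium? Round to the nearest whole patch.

Balance c(1−p*) = e gives c = e/(1 − 0.85000) = 0.17/0.15000 = 1.13333.
New p* = 1 − e/c = 1 − 0.17000/0.71400 = 0.76190.
Expected occupied = 328 × 0.76190 = 249.90 ≈ 250.

250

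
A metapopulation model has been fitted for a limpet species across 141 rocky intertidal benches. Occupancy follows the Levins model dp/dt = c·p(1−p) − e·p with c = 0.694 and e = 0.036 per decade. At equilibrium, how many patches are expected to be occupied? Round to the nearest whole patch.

p* = 1 − e/c = 1 − 0.036/0.694 = 0.9481.
Expected occupied patches = N × p* = 141 × 0.9481 = 133.69 ≈ 134.

134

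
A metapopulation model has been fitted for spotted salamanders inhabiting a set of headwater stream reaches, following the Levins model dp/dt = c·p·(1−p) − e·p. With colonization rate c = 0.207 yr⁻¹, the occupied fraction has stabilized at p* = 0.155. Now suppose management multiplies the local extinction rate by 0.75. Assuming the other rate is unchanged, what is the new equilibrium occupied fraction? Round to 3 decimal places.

0.366

Balance c(1−p*) = e gives e = 0.207×(1 − 0.15500) = 0.17491.
New p* = 1 − e/c = 1 − 0.13118/0.20700 = 0.36628.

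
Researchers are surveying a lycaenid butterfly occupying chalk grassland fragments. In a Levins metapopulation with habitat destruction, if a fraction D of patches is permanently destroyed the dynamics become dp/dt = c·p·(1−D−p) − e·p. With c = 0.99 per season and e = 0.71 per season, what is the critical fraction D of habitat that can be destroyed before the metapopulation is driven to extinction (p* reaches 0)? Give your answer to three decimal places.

0.283

The nontrivial equilibrium is p* = (1−D) − e/c; extinction occurs when this hits zero.
So D_crit = 1 − e/c = 1 − 0.71/0.99 = 1 − 0.7172 = 0.2828.
Note this equals the original equilibrium occupancy — the Levins extinction-debt result.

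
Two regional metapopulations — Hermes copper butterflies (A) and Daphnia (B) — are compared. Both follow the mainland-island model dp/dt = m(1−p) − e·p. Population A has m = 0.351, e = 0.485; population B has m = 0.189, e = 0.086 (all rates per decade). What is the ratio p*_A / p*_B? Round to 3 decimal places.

0.611

A: p*_A = m/(m+e) = 0.351/0.8360 = 0.4199.
B: p*_B = 0.189/0.2750 = 0.6873.
p*_A / p*_B = 0.4199/0.6873 = 0.6109.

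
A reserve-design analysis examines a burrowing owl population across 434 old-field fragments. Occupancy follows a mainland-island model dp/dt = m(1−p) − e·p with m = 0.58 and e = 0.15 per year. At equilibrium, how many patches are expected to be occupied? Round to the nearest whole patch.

345

p* = m/(m+e) = 0.58/0.7300 = 0.7945.
Expected occupied patches = N × p* = 434 × 0.7945 = 344.82 ≈ 345.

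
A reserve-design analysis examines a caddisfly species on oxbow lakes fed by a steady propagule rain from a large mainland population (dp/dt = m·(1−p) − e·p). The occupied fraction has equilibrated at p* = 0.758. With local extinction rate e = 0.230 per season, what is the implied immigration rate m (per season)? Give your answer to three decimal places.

0.720

At equilibrium m(1−p*) = e·p*, so m = e·p*/(1−p*).
m = 0.230 × 0.758 / 0.2420 = 0.1743/0.2420 = 0.7204.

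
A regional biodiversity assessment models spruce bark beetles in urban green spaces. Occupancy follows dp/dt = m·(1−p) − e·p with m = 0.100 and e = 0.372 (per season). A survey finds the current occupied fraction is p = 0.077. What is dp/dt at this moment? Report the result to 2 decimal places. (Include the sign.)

0.06

Colonization term: m·(1−p) = 0.100×0.9230 = 0.09230.
Extinction term: e·p = 0.02864.
dp/dt = 0.09230 − 0.02864 = 0.06366.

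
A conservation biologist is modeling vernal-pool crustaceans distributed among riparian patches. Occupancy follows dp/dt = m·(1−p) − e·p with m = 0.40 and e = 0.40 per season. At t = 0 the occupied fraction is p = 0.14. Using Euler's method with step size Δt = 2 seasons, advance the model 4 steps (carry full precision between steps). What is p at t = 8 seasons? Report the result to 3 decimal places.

Update rule: p ← p + [m·(1−p) − e·p]·Δt with Δt = 2.
  1  |  dp/dt·Δt = +0.576000  |  p_1 = 0.716000
  2  |  dp/dt·Δt = -0.345600  |  p_2 = 0.370400
  3  |  dp/dt·Δt = +0.207360  |  p_3 = 0.577760
  4  |  dp/dt·Δt = -0.124416  |  p_4 = 0.453344

0.453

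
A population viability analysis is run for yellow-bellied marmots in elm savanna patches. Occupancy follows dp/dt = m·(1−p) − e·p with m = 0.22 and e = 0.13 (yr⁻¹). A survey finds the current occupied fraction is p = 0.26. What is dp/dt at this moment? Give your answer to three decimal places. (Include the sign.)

Colonization term: m·(1−p) = 0.22×0.7400 = 0.16280.
Extinction term: e·p = 0.03380.
dp/dt = 0.16280 − 0.03380 = 0.12900.

0.129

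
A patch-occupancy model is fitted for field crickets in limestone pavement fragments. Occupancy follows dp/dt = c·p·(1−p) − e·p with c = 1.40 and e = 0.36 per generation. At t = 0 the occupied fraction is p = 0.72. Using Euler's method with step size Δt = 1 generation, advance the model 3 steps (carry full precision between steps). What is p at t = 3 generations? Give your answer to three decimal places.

0.743

Update rule: p ← p + [c·p·(1−p) − e·p]·Δt with Δt = 1.
p: 0.72000 → 0.74304  (Δp = +0.02304)
p: 0.74304 → 0.74285  (Δp = -0.00019)
p: 0.74285 → 0.74286  (Δp = +0.00001)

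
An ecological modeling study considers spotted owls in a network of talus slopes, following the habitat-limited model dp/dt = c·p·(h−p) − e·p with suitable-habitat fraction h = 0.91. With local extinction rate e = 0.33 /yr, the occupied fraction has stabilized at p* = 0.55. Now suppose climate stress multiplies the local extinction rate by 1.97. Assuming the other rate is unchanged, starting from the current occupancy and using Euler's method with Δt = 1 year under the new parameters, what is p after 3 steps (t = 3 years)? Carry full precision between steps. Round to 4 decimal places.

Balance c(h−p*) = e gives c = e/(0.91 − 0.55000) = 0.33/0.36000 = 0.91667.
Starting from p₀ = 0.55000; update p ← p + (dp/dt)·Δt with the new parameters.
t = 1: p = 0.55000 + (-0.17605) = 0.37395
t = 2: p = 0.37395 + (-0.05935) = 0.31459
t = 3: p = 0.31459 + (-0.03282) = 0.28178

0.2818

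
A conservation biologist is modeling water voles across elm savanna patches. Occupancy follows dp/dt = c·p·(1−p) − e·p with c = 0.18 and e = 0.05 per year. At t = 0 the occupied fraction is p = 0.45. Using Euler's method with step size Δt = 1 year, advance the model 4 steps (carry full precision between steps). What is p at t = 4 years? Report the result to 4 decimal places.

Update rule: p ← p + [c·p·(1−p) − e·p]·Δt with Δt = 1.
p: 0.45000 → 0.47205  (Δp = +0.02205)
p: 0.47205 → 0.49331  (Δp = +0.02126)
p: 0.49331 → 0.51363  (Δp = +0.02033)
p: 0.51363 → 0.53292  (Δp = +0.01928)

0.5329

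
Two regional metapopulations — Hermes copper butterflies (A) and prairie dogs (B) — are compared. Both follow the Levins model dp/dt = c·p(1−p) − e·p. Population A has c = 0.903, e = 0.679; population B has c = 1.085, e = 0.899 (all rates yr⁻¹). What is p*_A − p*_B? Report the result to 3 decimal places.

0.077

A: p*_A = 1 − 0.679/0.903 = 0.2481.
B: p*_B = 1 − 0.899/1.085 = 0.1714.
p*_A − p*_B = 0.2481 − 0.1714 = 0.0766.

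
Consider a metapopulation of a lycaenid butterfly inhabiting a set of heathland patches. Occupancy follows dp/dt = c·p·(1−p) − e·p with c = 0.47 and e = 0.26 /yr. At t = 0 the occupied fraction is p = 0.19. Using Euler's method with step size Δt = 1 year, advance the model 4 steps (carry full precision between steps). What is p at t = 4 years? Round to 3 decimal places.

Update rule: p ← p + [c·p·(1−p) − e·p]·Δt with Δt = 1.
p: 0.19000 → 0.21293  (Δp = +0.02293)
p: 0.21293 → 0.23634  (Δp = +0.02341)
p: 0.23634 → 0.25972  (Δp = +0.02338)
p: 0.25972 → 0.28256  (Δp = +0.02284)

0.283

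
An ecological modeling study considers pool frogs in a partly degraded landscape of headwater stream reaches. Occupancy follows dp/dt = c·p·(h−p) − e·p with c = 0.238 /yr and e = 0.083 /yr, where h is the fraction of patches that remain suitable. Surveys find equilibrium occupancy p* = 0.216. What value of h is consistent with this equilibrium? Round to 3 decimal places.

At equilibrium c(h−p*) = e, so h = p* + e/c.
h = 0.216 + 0.083/0.238 = 0.216 + 0.3487 = 0.5647.

0.565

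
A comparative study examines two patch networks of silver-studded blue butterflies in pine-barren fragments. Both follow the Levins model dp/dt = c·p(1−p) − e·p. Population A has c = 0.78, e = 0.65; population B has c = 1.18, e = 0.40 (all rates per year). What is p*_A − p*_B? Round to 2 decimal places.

-0.49

A: p*_A = 1 − 0.65/0.78 = 0.1667.
B: p*_B = 1 − 0.40/1.18 = 0.6610.
p*_A − p*_B = 0.1667 − 0.6610 = -0.4944.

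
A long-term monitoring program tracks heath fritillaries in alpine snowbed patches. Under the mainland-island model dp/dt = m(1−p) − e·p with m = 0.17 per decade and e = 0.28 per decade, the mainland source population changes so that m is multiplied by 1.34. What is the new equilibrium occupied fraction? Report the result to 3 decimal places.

Before: p* = 0.17/(0.17+0.28) = 0.3778.
After: m = 0.2278, e = 0.28; p* = 0.2278/0.5078 = 0.4486.

0.449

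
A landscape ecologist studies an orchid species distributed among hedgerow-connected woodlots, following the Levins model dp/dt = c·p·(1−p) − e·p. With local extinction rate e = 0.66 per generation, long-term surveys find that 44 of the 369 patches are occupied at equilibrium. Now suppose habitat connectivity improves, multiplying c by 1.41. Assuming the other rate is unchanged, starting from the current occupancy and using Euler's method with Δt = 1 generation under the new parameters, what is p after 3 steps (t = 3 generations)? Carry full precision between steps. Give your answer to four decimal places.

Observed p* = 44/369 = 0.11924.
Balance c(1−p*) = e gives c = e/(1 − 0.11924) = 0.66/0.88076 = 0.74935.
Starting from p₀ = 0.11924; update p ← p + (dp/dt)·Δt with the new parameters.
t = 1: p = 0.11924 + (+0.03227) = 0.15151
t = 2: p = 0.15151 + (+0.03583) = 0.18734
t = 3: p = 0.18734 + (+0.03721) = 0.22456

0.2246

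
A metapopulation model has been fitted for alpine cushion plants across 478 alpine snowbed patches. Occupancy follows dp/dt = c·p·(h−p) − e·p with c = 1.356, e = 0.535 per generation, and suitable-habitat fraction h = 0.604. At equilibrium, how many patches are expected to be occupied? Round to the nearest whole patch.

p* = h − e/c = 0.604 − 0.3945 = 0.2095.
Expected occupied patches = N × p* = 478 × 0.2095 = 100.12 ≈ 100.

100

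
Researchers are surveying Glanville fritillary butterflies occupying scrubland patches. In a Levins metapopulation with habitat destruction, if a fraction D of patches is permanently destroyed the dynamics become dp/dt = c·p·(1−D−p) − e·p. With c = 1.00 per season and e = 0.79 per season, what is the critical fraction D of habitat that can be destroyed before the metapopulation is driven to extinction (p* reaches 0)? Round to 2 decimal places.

The nontrivial equilibrium is p* = (1−D) − e/c; extinction occurs when this hits zero.
So D_crit = 1 − e/c = 1 − 0.79/1.00 = 1 − 0.7900 = 0.2100.
This equals the undisturbed p*, a classic result of Lande's extension.

0.21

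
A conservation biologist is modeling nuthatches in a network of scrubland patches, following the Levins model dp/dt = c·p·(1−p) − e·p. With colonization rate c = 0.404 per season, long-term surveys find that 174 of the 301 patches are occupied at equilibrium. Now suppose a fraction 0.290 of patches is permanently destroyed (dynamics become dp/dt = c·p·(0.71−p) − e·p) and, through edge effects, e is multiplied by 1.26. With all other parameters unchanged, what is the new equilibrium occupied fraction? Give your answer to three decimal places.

Observed p* = 174/301 = 0.57807.
Balance c(1−p*) = e gives e = 0.404×(1 − 0.57807) = 0.17046.
New p* = 0.71 − e/c = 0.71 − 0.21478/0.40400 = 0.17837.

0.178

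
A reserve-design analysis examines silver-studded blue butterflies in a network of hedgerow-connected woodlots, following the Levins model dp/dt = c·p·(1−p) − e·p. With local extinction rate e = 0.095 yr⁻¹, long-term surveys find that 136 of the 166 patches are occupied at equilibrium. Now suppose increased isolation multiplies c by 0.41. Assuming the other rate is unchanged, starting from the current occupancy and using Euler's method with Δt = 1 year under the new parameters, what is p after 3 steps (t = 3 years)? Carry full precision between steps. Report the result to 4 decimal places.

0.7093

Observed p* = 136/166 = 0.81928.
Balance c(1−p*) = e gives c = e/(1 − 0.81928) = 0.095/0.18072 = 0.52567.
Starting from p₀ = 0.81928; update p ← p + (dp/dt)·Δt with the new parameters.
step 1: Δp = -0.04592, p = 0.77336
step 2: Δp = -0.03569, p = 0.73766
step 3: Δp = -0.02837, p = 0.70929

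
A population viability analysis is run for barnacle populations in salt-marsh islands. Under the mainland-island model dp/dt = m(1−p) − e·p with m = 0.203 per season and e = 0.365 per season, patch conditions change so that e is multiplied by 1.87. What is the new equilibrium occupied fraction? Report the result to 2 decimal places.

0.23

Before: p* = 0.203/(0.203+0.365) = 0.3574.
After: m = 0.203, e = 0.68255; p* = 0.203/0.8856 = 0.2292.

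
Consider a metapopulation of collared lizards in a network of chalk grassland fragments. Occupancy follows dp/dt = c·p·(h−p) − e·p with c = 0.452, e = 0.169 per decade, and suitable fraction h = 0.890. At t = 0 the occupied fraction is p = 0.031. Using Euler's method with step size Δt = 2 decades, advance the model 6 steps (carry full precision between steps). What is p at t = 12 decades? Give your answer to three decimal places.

Update rule: p ← p + [c·p·(h−p) − e·p]·Δt with Δt = 2.
step 1: Δp = +0.01359, p = 0.04459
step 2: Δp = +0.01901, p = 0.06360
step 3: Δp = +0.02602, p = 0.08962
step 4: Δp = +0.03455, p = 0.12417
step 5: Δp = +0.04400, p = 0.16817
step 6: Δp = +0.05289, p = 0.22106

0.221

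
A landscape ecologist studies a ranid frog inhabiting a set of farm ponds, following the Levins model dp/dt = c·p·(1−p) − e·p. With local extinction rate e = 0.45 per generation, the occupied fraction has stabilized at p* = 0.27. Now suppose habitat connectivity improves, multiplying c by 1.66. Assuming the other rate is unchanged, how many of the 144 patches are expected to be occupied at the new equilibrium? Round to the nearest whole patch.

Balance c(1−p*) = e gives c = e/(1 − 0.27000) = 0.45/0.73000 = 0.61644.
New p* = 1 − e/c = 1 − 0.45000/1.02329 = 0.56024.
Expected occupied = 144 × 0.56024 = 80.67 ≈ 81.

81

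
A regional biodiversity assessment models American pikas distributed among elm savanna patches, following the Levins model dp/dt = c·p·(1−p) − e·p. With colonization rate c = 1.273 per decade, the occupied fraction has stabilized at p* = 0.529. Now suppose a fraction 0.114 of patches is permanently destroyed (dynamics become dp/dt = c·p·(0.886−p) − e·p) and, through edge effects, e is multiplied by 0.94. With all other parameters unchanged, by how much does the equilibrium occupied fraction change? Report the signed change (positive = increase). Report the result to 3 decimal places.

-0.086

Balance c(1−p*) = e gives e = 1.273×(1 − 0.52900) = 0.59958.
New p* = 0.886 − e/c = 0.886 − 0.56361/1.27300 = 0.44326.
Δp* = 0.44326 − 0.52900 = -0.08574.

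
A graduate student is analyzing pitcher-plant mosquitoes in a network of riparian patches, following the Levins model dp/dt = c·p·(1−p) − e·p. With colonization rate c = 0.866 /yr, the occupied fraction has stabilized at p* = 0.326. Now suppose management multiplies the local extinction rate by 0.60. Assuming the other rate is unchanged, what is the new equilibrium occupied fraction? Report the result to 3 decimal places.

Balance c(1−p*) = e gives e = 0.866×(1 − 0.32600) = 0.58368.
New p* = 1 − e/c = 1 − 0.35021/0.86600 = 0.59560.

0.596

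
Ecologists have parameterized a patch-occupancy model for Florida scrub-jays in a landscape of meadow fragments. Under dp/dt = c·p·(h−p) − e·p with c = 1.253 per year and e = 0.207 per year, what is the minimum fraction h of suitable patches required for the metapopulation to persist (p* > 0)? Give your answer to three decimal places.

0.165

p* = h − e/c is positive only when h > e/c.
h_min = e/c = 0.207/1.253 = 0.1652.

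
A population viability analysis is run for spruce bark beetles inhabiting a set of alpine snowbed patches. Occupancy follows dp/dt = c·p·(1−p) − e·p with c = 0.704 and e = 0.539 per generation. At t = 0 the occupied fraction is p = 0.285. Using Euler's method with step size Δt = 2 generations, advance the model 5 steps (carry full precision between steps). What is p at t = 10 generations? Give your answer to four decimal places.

Update rule: p ← p + [c·p·(1−p) − e·p]·Δt with Δt = 2.
t = 2: p = 0.28500 + (-0.02031) = 0.26469
t = 4: p = 0.26469 + (-0.01130) = 0.25339
t = 6: p = 0.25339 + (-0.00678) = 0.24661
t = 8: p = 0.24661 + (-0.00425) = 0.24236
t = 10: p = 0.24236 + (-0.00272) = 0.23963

0.2396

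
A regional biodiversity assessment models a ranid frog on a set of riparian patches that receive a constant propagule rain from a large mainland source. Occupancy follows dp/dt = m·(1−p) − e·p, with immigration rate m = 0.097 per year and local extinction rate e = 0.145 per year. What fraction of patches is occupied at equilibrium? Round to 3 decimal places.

0.401

At equilibrium the propagule rain into empty patches balances local extinction: m(1−p*) = e·p*.
p* = m/(m+e) = 0.097/(0.097+0.145) = 0.097/0.2420 = 0.4008.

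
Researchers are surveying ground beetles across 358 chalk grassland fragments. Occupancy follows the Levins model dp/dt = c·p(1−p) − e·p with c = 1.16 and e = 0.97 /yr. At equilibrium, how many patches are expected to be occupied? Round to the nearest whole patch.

p* = 1 − e/c = 1 − 0.97/1.16 = 0.1638.
Expected occupied patches = N × p* = 358 × 0.1638 = 58.64 ≈ 59.

59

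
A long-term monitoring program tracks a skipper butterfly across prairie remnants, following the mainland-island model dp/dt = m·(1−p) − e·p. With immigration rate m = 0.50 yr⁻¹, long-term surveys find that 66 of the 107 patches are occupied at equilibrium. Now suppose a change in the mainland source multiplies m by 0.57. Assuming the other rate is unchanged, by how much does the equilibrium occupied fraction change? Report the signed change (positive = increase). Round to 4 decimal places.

Observed p* = 66/107 = 0.61682.
Balance m(1−p*) = e·p* gives e = m(1−p*)/p* = 0.50×0.38318/0.61682 = 0.31061.
New p* = m/(m+e) = 0.28500/(0.28500+0.31061) = 0.47850.
Δp* = 0.47850 − 0.61682 = -0.13832.

-0.1383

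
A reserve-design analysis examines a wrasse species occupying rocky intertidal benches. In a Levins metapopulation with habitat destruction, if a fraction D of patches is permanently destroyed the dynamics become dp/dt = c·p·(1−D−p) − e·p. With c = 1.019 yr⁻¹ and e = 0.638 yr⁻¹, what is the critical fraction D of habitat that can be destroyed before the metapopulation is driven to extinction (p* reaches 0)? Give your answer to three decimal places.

The nontrivial equilibrium is p* = (1−D) − e/c; extinction occurs when this hits zero.
So D_crit = 1 − e/c = 1 − 0.638/1.019 = 1 − 0.6261 = 0.3739.
Note this equals the original equilibrium occupancy — the Levins extinction-debt result.

0.374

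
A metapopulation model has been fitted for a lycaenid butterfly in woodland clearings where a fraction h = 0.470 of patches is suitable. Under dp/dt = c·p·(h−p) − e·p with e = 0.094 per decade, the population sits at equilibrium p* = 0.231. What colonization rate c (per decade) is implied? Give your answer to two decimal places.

0.39

At equilibrium c(h−p*) = e, so c = e/(h−p*).
c = 0.094/(0.470 − 0.231) = 0.094/0.2390 = 0.3933.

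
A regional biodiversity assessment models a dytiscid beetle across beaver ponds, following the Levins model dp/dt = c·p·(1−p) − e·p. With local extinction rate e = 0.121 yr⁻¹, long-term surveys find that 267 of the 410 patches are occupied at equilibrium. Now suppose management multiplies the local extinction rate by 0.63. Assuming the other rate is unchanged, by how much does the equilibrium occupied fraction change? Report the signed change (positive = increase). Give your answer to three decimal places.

Observed p* = 267/410 = 0.65122.
Balance c(1−p*) = e gives c = e/(1 − 0.65122) = 0.121/0.34878 = 0.34692.
New p* = 1 − e/c = 1 − 0.07623/0.34692 = 0.78027.
Δp* = 0.78027 − 0.65122 = +0.12905.

0.129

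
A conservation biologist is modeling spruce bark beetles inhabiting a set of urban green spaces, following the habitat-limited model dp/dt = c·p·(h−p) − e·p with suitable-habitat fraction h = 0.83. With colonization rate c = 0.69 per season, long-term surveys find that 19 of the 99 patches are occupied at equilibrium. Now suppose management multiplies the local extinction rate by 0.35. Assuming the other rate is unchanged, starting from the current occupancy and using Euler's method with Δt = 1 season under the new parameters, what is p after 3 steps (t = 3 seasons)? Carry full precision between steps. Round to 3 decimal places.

Observed p* = 19/99 = 0.19192.
Balance c(h−p*) = e gives e = 0.69×(0.83 − 0.19192) = 0.44028.
Starting from p₀ = 0.19192; update p ← p + (dp/dt)·Δt with the new parameters.
t = 1: p = 0.19192 + (+0.05492) = 0.24684
t = 2: p = 0.24684 + (+0.06129) = 0.30813
t = 3: p = 0.30813 + (+0.06347) = 0.37160

0.372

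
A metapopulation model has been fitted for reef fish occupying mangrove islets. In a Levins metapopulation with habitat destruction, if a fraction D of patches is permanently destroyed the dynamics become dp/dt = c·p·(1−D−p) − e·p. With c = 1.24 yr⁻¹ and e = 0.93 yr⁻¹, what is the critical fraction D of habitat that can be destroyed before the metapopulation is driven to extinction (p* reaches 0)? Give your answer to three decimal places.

The nontrivial equilibrium is p* = (1−D) − e/c; extinction occurs when this hits zero.
So D_crit = 1 − e/c = 1 − 0.93/1.24 = 1 − 0.7500 = 0.2500.
This equals the undisturbed p*, a classic result of Lande's extension.

0.250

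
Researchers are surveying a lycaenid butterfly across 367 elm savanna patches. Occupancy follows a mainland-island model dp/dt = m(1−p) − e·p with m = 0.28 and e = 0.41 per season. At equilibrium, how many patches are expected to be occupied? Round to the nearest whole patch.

p* = m/(m+e) = 0.28/0.6900 = 0.4058.
Expected occupied patches = N × p* = 367 × 0.4058 = 148.93 ≈ 149.

149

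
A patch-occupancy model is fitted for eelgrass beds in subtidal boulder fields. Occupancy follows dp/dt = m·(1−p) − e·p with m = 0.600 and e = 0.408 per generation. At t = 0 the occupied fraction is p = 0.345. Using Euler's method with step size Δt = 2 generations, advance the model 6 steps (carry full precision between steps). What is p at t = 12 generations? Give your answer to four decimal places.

Update rule: p ← p + [m·(1−p) − e·p]·Δt with Δt = 2.
p: 0.34500 → 0.84948  (Δp = +0.50448)
p: 0.84948 → 0.33693  (Δp = -0.51255)
p: 0.33693 → 0.85768  (Δp = +0.52075)
p: 0.85768 → 0.32860  (Δp = -0.52908)
p: 0.32860 → 0.86615  (Δp = +0.53755)
p: 0.86615 → 0.32000  (Δp = -0.54615)

0.3200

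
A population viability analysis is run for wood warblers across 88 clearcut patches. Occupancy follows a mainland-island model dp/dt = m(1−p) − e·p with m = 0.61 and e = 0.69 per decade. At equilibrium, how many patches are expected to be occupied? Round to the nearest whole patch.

p* = m/(m+e) = 0.61/1.3000 = 0.4692.
Expected occupied patches = N × p* = 88 × 0.4692 = 41.29 ≈ 41.

41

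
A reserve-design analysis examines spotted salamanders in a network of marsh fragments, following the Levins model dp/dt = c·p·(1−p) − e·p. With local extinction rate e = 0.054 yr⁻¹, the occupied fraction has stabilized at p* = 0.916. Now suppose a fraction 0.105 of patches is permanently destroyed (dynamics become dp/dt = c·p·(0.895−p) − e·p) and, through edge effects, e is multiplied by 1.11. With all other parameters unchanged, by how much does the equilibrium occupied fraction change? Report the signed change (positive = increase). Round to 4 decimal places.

Balance c(1−p*) = e gives c = e/(1 − 0.91600) = 0.054/0.08400 = 0.64286.
New p* = 0.895 − e/c = 0.895 − 0.05994/0.64286 = 0.80176.
Δp* = 0.80176 − 0.91600 = -0.11424.

-0.1142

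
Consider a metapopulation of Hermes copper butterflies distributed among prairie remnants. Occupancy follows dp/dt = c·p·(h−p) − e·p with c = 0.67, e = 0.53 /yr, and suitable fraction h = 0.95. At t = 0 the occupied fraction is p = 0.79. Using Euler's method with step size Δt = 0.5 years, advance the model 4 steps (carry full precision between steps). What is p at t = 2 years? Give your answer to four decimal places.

0.4147

Update rule: p ← p + [c·p·(h−p) − e·p]·Δt with Δt = 0.5.
p: 0.79000 → 0.62299  (Δp = -0.16701)
p: 0.62299 → 0.52615  (Δp = -0.09685)
p: 0.52615 → 0.46143  (Δp = -0.06472)
p: 0.46143 → 0.41467  (Δp = -0.04676)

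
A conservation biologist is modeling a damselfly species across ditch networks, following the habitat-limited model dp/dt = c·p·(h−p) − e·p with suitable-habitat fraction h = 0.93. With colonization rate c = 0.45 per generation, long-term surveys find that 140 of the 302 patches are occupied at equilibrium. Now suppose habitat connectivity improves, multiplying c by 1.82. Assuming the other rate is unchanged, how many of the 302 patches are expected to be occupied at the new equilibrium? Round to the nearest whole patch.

203

Observed p* = 140/302 = 0.46358.
Balance c(h−p*) = e gives e = 0.45×(0.93 − 0.46358) = 0.20989.
New p* = 0.93 − e/c = 0.93 − 0.20989/0.81900 = 0.67372.
Expected occupied = 302 × 0.67372 = 203.46 ≈ 203.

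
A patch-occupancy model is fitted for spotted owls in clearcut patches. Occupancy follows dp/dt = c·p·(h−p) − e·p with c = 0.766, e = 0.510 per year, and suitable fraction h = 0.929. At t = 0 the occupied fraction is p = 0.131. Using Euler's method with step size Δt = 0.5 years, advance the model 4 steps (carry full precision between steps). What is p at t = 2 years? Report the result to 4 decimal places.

0.1573

Update rule: p ← p + [c·p·(h−p) − e·p]·Δt with Δt = 0.5.
  1  |  dp/dt·Δt = +0.006633  |  p_1 = 0.137633
  2  |  dp/dt·Δt = +0.006619  |  p_2 = 0.144252
  3  |  dp/dt·Δt = +0.006572  |  p_3 = 0.150824
  4  |  dp/dt·Δt = +0.006492  |  p_4 = 0.157316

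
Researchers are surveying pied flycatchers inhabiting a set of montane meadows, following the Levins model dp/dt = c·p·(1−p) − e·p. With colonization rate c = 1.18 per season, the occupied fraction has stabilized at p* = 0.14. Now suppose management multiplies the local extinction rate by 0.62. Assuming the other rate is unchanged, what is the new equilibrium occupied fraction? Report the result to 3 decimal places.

Balance c(1−p*) = e gives e = 1.18×(1 − 0.14000) = 1.01480.
New p* = 1 − e/c = 1 − 0.62918/1.18000 = 0.46680.

0.467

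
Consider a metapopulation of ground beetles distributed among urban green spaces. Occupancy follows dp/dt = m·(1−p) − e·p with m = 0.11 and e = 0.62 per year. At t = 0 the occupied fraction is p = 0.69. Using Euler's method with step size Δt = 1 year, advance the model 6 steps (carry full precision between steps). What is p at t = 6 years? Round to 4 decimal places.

Update rule: p ← p + [m·(1−p) − e·p]·Δt with Δt = 1.
  1  |  dp/dt·Δt = -0.393700  |  p_1 = 0.296300
  2  |  dp/dt·Δt = -0.106299  |  p_2 = 0.190001
  3  |  dp/dt·Δt = -0.028701  |  p_3 = 0.161300
  4  |  dp/dt·Δt = -0.007749  |  p_4 = 0.153551
  5  |  dp/dt·Δt = -0.002092  |  p_5 = 0.151459
  6  |  dp/dt·Δt = -0.000565  |  p_6 = 0.150894

0.1509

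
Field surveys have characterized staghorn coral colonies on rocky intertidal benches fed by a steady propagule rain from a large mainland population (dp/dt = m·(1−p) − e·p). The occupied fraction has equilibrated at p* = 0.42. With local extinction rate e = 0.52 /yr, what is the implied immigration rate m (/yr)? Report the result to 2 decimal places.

At equilibrium m(1−p*) = e·p*, so m = e·p*/(1−p*).
m = 0.52 × 0.42 / 0.5800 = 0.2184/0.5800 = 0.3766.

0.38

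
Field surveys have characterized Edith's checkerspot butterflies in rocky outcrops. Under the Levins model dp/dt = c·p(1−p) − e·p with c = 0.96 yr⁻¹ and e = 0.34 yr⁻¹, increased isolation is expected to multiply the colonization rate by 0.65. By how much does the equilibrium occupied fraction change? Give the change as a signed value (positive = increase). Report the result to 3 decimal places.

-0.191

Before: p* = 1 − 0.34/0.96 = 0.6458.
After the change, c = 0.624, e = 0.34, so p* = 1 − 0.34/0.624 = 0.4551.
Δp* = 0.4551 − 0.6458 = -0.1907.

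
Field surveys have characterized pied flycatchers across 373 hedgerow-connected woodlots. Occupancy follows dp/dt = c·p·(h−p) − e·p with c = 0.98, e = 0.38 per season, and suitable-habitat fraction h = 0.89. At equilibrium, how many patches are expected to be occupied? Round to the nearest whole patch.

187

p* = h − e/c = 0.89 − 0.3878 = 0.5022.
Expected occupied patches = N × p* = 373 × 0.5022 = 187.34 ≈ 187.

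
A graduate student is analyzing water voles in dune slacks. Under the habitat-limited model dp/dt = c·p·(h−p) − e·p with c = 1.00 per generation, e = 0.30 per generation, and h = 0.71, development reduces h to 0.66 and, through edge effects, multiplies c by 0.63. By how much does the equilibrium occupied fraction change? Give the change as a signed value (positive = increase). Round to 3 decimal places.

-0.226

Before: p* = h − e/c = 0.71 − 0.30/1.00 = 0.71 − 0.3000 = 0.4100.
After: c = 0.63, e = 0.3, h = 0.66; p* = 0.66 − 0.3/0.63 = 0.1838.
Δp* = 0.1838 − 0.4100 = -0.2262.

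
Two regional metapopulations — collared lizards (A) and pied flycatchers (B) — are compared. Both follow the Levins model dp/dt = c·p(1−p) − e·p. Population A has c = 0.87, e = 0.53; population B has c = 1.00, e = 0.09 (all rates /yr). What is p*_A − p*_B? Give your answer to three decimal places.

A: p*_A = 1 − 0.53/0.87 = 0.3908.
B: p*_B = 1 − 0.09/1.00 = 0.9100.
p*_A − p*_B = 0.3908 − 0.9100 = -0.5192.

-0.519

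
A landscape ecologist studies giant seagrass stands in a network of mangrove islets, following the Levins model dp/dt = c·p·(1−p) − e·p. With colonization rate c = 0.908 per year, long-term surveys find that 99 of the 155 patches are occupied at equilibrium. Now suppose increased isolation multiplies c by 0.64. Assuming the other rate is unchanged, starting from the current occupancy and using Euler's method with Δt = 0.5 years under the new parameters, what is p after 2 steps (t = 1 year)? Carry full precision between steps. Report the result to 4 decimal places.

Observed p* = 99/155 = 0.63871.
Balance c(1−p*) = e gives e = 0.908×(1 − 0.63871) = 0.32805.
Starting from p₀ = 0.63871; update p ← p + (dp/dt)·Δt with the new parameters.
  1  |  dp/dt·Δt = -0.037715  |  p_1 = 0.600994
  2  |  dp/dt·Δt = -0.028902  |  p_2 = 0.572092

0.5721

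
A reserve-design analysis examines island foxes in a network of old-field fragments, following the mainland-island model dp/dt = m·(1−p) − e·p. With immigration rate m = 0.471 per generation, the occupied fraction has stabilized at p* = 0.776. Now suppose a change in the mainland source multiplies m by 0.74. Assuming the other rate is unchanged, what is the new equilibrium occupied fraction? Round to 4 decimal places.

0.7194

Balance m(1−p*) = e·p* gives e = m(1−p*)/p* = 0.471×0.22400/0.77600 = 0.13596.
New p* = m/(m+e) = 0.34854/(0.34854+0.13596) = 0.71938.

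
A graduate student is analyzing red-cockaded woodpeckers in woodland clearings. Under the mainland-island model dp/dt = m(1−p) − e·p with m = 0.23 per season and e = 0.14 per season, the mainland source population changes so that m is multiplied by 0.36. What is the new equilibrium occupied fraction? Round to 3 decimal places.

0.372

Before: p* = 0.23/(0.23+0.14) = 0.6216.
After: m = 0.0828, e = 0.14; p* = 0.0828/0.2228 = 0.3716.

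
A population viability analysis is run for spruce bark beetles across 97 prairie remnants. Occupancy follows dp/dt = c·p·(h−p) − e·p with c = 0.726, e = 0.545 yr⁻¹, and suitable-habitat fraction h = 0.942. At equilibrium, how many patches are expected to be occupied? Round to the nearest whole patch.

19

p* = h − e/c = 0.942 − 0.7507 = 0.1913.
Expected occupied patches = N × p* = 97 × 0.1913 = 18.56 ≈ 19.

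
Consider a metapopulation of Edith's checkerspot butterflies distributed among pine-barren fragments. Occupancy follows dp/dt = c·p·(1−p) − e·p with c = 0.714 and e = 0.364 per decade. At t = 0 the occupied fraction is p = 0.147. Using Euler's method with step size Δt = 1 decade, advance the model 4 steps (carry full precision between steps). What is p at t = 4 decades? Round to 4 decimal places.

Update rule: p ← p + [c·p·(1−p) − e·p]·Δt with Δt = 1.
  1  |  dp/dt·Δt = +0.036021  |  p_1 = 0.183021
  2  |  dp/dt·Δt = +0.040141  |  p_2 = 0.223162
  3  |  dp/dt·Δt = +0.042549  |  p_3 = 0.265710
  4  |  dp/dt·Δt = +0.042589  |  p_4 = 0.308299

0.3083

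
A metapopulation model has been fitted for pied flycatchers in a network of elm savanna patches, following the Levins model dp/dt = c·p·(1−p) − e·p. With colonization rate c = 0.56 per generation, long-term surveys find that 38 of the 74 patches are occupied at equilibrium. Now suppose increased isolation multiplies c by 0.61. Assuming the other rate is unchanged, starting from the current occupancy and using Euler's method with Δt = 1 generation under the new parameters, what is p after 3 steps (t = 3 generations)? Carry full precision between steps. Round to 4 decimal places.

Observed p* = 38/74 = 0.51351.
Balance c(1−p*) = e gives e = 0.56×(1 − 0.51351) = 0.27243.
Starting from p₀ = 0.51351; update p ← p + (dp/dt)·Δt with the new parameters.
step 1: Δp = -0.05456, p = 0.45895
step 2: Δp = -0.04021, p = 0.41874
step 3: Δp = -0.03093, p = 0.38781

0.3878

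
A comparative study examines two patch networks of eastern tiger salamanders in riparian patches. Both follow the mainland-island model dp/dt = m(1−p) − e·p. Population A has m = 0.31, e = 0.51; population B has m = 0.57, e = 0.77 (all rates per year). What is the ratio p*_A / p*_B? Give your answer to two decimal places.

A: p*_A = m/(m+e) = 0.31/0.8200 = 0.3780.
B: p*_B = 0.57/1.3400 = 0.4254.
p*_A / p*_B = 0.3780/0.4254 = 0.8887.

0.89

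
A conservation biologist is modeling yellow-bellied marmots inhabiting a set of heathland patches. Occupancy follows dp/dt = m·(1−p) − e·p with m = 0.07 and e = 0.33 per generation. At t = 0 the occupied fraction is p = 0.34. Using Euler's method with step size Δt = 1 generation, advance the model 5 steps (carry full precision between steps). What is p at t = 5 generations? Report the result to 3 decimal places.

0.188

Update rule: p ← p + [m·(1−p) − e·p]·Δt with Δt = 1.
  1  |  dp/dt·Δt = -0.066000  |  p_1 = 0.274000
  2  |  dp/dt·Δt = -0.039600  |  p_2 = 0.234400
  3  |  dp/dt·Δt = -0.023760  |  p_3 = 0.210640
  4  |  dp/dt·Δt = -0.014256  |  p_4 = 0.196384
  5  |  dp/dt·Δt = -0.008554  |  p_5 = 0.187830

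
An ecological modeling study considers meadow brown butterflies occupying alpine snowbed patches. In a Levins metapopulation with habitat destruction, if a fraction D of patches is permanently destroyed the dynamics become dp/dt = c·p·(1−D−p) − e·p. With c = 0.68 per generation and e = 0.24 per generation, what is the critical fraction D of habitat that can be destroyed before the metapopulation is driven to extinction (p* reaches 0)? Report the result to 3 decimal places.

0.647

The nontrivial equilibrium is p* = (1−D) − e/c; extinction occurs when this hits zero.
So D_crit = 1 − e/c = 1 − 0.24/0.68 = 1 − 0.3529 = 0.6471.
This equals the undisturbed p*, a classic result of Lande's extension.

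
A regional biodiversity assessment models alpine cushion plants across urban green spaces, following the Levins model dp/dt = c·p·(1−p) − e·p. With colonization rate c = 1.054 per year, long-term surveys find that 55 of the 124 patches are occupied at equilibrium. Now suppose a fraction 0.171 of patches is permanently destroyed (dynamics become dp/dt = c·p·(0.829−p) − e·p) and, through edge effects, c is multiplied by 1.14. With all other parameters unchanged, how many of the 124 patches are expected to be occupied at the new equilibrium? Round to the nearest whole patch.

Observed p* = 55/124 = 0.44355.
Balance c(1−p*) = e gives e = 1.054×(1 − 0.44355) = 0.58650.
New p* = 0.829 − e/c = 0.829 − 0.58650/1.20156 = 0.34088.
Expected occupied = 124 × 0.34088 = 42.27 ≈ 42.

42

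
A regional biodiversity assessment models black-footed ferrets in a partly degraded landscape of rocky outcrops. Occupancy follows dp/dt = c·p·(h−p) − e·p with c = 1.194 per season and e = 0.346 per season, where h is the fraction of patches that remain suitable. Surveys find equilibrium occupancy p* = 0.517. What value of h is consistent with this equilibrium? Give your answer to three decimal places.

0.807

At equilibrium c(h−p*) = e, so h = p* + e/c.
h = 0.517 + 0.346/1.194 = 0.517 + 0.2898 = 0.8068.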